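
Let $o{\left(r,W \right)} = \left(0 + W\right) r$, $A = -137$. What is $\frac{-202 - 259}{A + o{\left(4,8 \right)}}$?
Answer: $\frac{461}{105} \approx 4.3905$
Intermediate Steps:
$o{\left(r,W \right)} = W r$
$\frac{-202 - 259}{A + o{\left(4,8 \right)}} = \frac{-202 - 259}{-137 + 8 \cdot 4} = - \frac{461}{-137 + 32} = - \frac{461}{-105} = \left(-461\right) \left(- \frac{1}{105}\right) = \frac{461}{105}$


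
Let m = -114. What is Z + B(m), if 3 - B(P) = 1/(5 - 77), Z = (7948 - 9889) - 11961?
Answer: -1000727/72 ≈ -13899.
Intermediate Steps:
Z = -13902 (Z = -1941 - 11961 = -13902)
B(P) = 217/72 (B(P) = 3 - 1/(5 - 77) = 3 - 1/(-72) = 3 - 1*(-1/72) = 3 + 1/72 = 217/72)
Z + B(m) = -13902 + 217/72 = -1000727/72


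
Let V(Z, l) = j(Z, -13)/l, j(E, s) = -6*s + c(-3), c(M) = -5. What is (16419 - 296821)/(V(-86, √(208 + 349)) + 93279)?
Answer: -7284339657003/2423220655054 + 10234673*√557/2423220655054 ≈ -3.0060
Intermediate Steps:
j(E, s) = -5 - 6*s (j(E, s) = -6*s - 5 = -5 - 6*s)
V(Z, l) = 73/l (V(Z, l) = (-5 - 6*(-13))/l = (-5 + 78)/l = 73/l)
(16419 - 296821)/(V(-86, √(208 + 349)) + 93279) = (16419 - 296821)/(73/(√(208 + 349)) + 93279) = -280402/(73/(√557) + 93279) = -280402/(73*(√557/557) + 93279) = -280402/(73*√557/557 + 93279) = -280402/(93279 + 73*√557/557)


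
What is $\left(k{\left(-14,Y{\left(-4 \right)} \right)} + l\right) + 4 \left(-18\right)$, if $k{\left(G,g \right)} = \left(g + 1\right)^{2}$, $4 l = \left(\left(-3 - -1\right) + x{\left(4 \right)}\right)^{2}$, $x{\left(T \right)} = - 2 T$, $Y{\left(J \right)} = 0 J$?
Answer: $-46$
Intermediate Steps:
$Y{\left(J \right)} = 0$
$l = 25$ ($l = \frac{\left(\left(-3 - -1\right) - 8\right)^{2}}{4} = \frac{\left(\left(-3 + 1\right) - 8\right)^{2}}{4} = \frac{\left(-2 - 8\right)^{2}}{4} = \frac{\left(-10\right)^{2}}{4} = \frac{1}{4} \cdot 100 = 25$)
$k{\left(G,g \right)} = \left(1 + g\right)^{2}$
$\left(k{\left(-14,Y{\left(-4 \right)} \right)} + l\right) + 4 \left(-18\right) = \left(\left(1 + 0\right)^{2} + 25\right) + 4 \left(-18\right) = \left(1^{2} + 25\right) - 72 = \left(1 + 25\right) - 72 = 26 - 72 = -46$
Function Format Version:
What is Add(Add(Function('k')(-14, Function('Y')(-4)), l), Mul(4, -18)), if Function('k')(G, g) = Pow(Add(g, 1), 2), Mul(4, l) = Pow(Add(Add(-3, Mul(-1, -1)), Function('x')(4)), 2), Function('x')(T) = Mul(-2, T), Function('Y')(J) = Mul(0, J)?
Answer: -46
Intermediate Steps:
Function('Y')(J) = 0
l = 25 (l = Mul(Rational(1, 4), Pow(Add(Add(-3, Mul(-1, -1)), Mul(-2, 4)), 2)) = Mul(Rational(1, 4), Pow(Add(Add(-3, 1), -8), 2)) = Mul(Rational(1, 4), Pow(Add(-2, -8), 2)) = Mul(Rational(1, 4), Pow(-10, 2)) = Mul(Rational(1, 4), 100) = 25)
Function('k')(G, g) = Pow(Add(1, g), 2)
Add(Add(Function('k')(-14, Function('Y')(-4)), l), Mul(4, -18)) = Add(Add(Pow(Add(1, 0), 2), 25), Mul(4, -18)) = Add(Add(Pow(1, 2), 25), -72) = Add(Add(1, 25), -72) = Add(26, -72) = -46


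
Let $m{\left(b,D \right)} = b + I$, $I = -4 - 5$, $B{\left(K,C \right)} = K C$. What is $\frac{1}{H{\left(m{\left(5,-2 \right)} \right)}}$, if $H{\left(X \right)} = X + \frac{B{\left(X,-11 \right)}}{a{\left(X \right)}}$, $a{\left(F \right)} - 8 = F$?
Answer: $\frac{1}{7} \approx 0.14286$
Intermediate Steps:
$a{\left(F \right)} = 8 + F$
$B{\left(K,C \right)} = C K$
$I = -9$ ($I = -4 - 5 = -9$)
$m{\left(b,D \right)} = -9 + b$ ($m{\left(b,D \right)} = b - 9 = -9 + b$)
$H{\left(X \right)} = X - \frac{11 X}{8 + X}$ ($H{\left(X \right)} = X + \frac{\left(-11\right) X}{8 + X} = X - \frac{11 X}{8 + X}$)
$\frac{1}{H{\left(m{\left(5,-2 \right)} \right)}} = \frac{1}{\left(-9 + 5\right) \frac{1}{8 + \left(-9 + 5\right)} \left(-3 + \left(-9 + 5\right)\right)} = \frac{1}{\left(-4\right) \frac{1}{8 - 4} \left(-3 - 4\right)} = \frac{1}{\left(-4\right) \frac{1}{4} \left(-7\right)} = \frac{1}{7}$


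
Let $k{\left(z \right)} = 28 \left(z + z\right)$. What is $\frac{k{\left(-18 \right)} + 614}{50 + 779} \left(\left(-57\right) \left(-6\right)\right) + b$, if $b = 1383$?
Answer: $\frac{1011759}{829} \approx 1220.5$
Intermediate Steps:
$k{\left(z \right)} = 56 z$ ($k{\left(z \right)} = 28 \cdot 2 z = 56 z$)
$\frac{k{\left(-18 \right)} + 614}{50 + 779} \left(\left(-57\right) \left(-6\right)\right) + b = \frac{56 \left(-18\right) + 614}{50 + 779} \left(\left(-57\right) \left(-6\right)\right) + 1383 = \frac{-1008 + 614}{829} \cdot 342 + 1383 = \left(-394\right) \frac{1}{829} \cdot 342 + 1383 = \left(- \frac{394}{829}\right) 342 + 1383 = - \frac{134748}{829} + 1383 = \frac{1011759}{829}$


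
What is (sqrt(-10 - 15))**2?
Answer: -25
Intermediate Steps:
(sqrt(-10 - 15))**2 = (sqrt(-25))**2 = (5*I)**2 = -25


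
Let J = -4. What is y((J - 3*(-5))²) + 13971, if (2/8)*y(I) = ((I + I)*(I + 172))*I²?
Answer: 4152552955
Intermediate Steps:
y(I) = 8*I³*(172 + I) (y(I) = 4*(((I + I)*(I + 172))*I²) = 4*(((2*I)*(172 + I))*I²) = 4*((2*I*(172 + I))*I²) = 4*(2*I³*(172 + I)) = 8*I³*(172 + I))
y((J - 3*(-5))²) + 13971 = 8*((-4 - 3*(-5))²)³*(172 + (-4 - 3*(-5))²) + 13971 = 8*((-4 + 15)²)³*(172 + (-4 + 15)²) + 13971 = 8*(11²)³*(172 + 11²) + 13971 = 8*121³*(172 + 121) + 13971 = 8*1771561*293 + 13971 = 4152538984 + 13971 = 4152552955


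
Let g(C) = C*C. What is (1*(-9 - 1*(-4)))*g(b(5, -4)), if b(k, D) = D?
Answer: -80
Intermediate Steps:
g(C) = C**2
(1*(-9 - 1*(-4)))*g(b(5, -4)) = (1*(-9 - 1*(-4)))*(-4)**2 = (1*(-9 + 4))*16 = (1*(-5))*16 = -5*16 = -80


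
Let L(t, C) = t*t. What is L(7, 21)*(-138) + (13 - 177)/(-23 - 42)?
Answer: -439366/65 ≈ -6759.5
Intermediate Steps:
L(t, C) = t²
L(7, 21)*(-138) + (13 - 177)/(-23 - 42) = 7²*(-138) + (13 - 177)/(-23 - 42) = 49*(-138) - 164/(-65) = -6762 - 164*(-1/65) = -6762 + 164/65 = -439366/65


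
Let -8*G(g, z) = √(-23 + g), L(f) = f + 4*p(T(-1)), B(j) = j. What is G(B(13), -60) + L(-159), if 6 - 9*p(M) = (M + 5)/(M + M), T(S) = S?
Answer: -1399/9 - I*√10/8 ≈ -155.44 - 0.39528*I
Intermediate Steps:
p(M) = ⅔ - (5 + M)/(18*M) (p(M) = ⅔ - (M + 5)/(9*(M + M)) = ⅔ - (5 + M)/(9*(2*M)) = ⅔ - (5 + M)*1/(2*M)/9 = ⅔ - (5 + M)/(18*M))
L(f) = 32/9 + f (L(f) = f + 4*((1/18)*(-5 + 11*(-1))/(-1)) = f + 4*((1/18)*(-1)*(-5 - 11)) = f + 4*((1/18)*(-1)*(-16)) = f + 4*(8/9) = f + 32/9 = 32/9 + f)
G(g, z) = -√(-23 + g)/8
G(B(13), -60) + L(-159) = -√(-23 + 13)/8 + (32/9 - 159) = -I*√10/8 - 1399/9 = -1399/9 - I*√10/8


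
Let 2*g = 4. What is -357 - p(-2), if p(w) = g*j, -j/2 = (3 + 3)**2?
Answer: -213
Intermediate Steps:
g = 2 (g = (1/2)*4 = 2)
j = -72 (j = -2*(3 + 3)**2 = -2*6**2 = -2*36 = -72)
p(w) = -144 (p(w) = 2*(-72) = -144)
-357 - p(-2) = -357 - 1*(-144) = -357 + 144 = -213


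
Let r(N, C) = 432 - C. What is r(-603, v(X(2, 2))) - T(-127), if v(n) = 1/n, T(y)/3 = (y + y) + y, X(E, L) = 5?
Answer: 7874/5 ≈ 1574.8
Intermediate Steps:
T(y) = 9*y (T(y) = 3*((y + y) + y) = 3*(2*y + y) = 3*(3*y) = 9*y)
r(-603, v(X(2, 2))) - T(-127) = (432 - 1/5) - 9*(-127) = (432 - 1*⅕) - 1*(-1143) = (432 - ⅕) + 1143 = 2159/5 + 1143 = 7874/5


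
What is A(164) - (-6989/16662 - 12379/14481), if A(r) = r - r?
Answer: 102488869/80427474 ≈ 1.2743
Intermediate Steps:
A(r) = 0
A(164) - (-6989/16662 - 12379/14481) = 0 - (-6989/16662 - 12379/14481) = 0 - 1*(-102488869/80427474) = 0 + 102488869/80427474 = 102488869/80427474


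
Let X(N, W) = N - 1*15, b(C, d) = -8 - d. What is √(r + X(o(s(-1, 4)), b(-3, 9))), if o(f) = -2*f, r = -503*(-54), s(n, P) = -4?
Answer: √27155 ≈ 164.79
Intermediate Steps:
r = 27162
X(N, W) = -15 + N (X(N, W) = N - 15 = -15 + N)
√(r + X(o(s(-1, 4)), b(-3, 9))) = √(27162 + (-15 - 2*(-4))) = √(27162 + (-15 + 8)) = √(27162 - 7) = √27155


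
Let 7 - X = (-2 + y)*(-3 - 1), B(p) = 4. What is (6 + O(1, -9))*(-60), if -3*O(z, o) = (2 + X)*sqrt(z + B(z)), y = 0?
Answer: -360 + 20*sqrt(5) ≈ -315.28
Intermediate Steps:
X = -1 (X = 7 - (-2 + 0)*(-3 - 1) = 7 - (-2)*(-4) = 7 - 1*8 = 7 - 8 = -1)
O(z, o) = -sqrt(4 + z)/3 (O(z, o) = -(2 - 1)*sqrt(z + 4)/3 = -sqrt(4 + z)/3)
(6 + O(1, -9))*(-60) = (6 - sqrt(4 + 1)/3)*(-60) = (6 - sqrt(5)/3)*(-60) = -360 + 20*sqrt(5)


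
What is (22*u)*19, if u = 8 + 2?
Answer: 4180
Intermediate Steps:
u = 10
(22*u)*19 = (22*10)*19 = 220*19 = 4180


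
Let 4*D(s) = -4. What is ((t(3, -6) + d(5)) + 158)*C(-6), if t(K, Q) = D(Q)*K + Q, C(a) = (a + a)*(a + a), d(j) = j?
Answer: 22176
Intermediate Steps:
D(s) = -1 (D(s) = (¼)*(-4) = -1)
C(a) = 4*a² (C(a) = (2*a)*(2*a) = 4*a²)
t(K, Q) = Q - K (t(K, Q) = -K + Q = Q - K)
((t(3, -6) + d(5)) + 158)*C(-6) = (((-6 - 1*3) + 5) + 158)*(4*(-6)²) = (((-6 - 3) + 5) + 158)*(4*36) = ((-9 + 5) + 158)*144 = (-4 + 158)*144 = 154*144 = 22176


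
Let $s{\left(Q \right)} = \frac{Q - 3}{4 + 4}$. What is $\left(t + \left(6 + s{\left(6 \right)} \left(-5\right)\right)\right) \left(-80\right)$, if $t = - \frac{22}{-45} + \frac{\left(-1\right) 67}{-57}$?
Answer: $- \frac{79198}{171} \approx -463.15$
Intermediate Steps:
$s{\left(Q \right)} = - \frac{3}{8} + \frac{Q}{8}$ ($s{\left(Q \right)} = \frac{-3 + Q}{8} = \left(-3 + Q\right) \frac{1}{8} = - \frac{3}{8} + \frac{Q}{8}$)
$t = \frac{1423}{855}$ ($t = \left(-22\right) \left(- \frac{1}{45}\right) - - \frac{67}{57} = \frac{22}{45} + \frac{67}{57} = \frac{1423}{855} \approx 1.6643$)
$\left(t + \left(6 + s{\left(6 \right)} \left(-5\right)\right)\right) \left(-80\right) = \left(\frac{1423}{855} + \left(6 + \left(- \frac{3}{8} + \frac{1}{8} \cdot 6\right) \left(-5\right)\right)\right) \left(-80\right) = \left(\frac{1423}{855} + \left(6 + \left(- \frac{3}{8} + \frac{3}{4}\right) \left(-5\right)\right)\right) \left(-80\right) = \left(\frac{1423}{855} + \left(6 + \frac{3}{8} \left(-5\right)\right)\right) \left(-80\right) = \left(\frac{1423}{855} + \left(6 - \frac{15}{8}\right)\right) \left(-80\right) = \left(\frac{1423}{855} + \frac{33}{8}\right) \left(-80\right) = \frac{39599}{6840} \left(-80\right) = - \frac{79198}{171}$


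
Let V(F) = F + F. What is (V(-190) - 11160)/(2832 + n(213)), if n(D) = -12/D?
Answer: -204835/50267 ≈ -4.0749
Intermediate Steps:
V(F) = 2*F
(V(-190) - 11160)/(2832 + n(213)) = (2*(-190) - 11160)/(2832 - 12/213) = (-380 - 11160)/(2832 - 12*1/213) = -11540/(2832 - 4/71) = -11540/201068/71 = -11540*71/201068 = -204835/50267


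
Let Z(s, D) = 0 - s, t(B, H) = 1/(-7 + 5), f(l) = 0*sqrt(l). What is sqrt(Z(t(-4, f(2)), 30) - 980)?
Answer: I*sqrt(3918)/2 ≈ 31.297*I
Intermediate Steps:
f(l) = 0
t(B, H) = -1/2 (t(B, H) = 1/(-2) = -1/2)
Z(s, D) = -s
sqrt(Z(t(-4, f(2)), 30) - 980) = sqrt(-1*(-1/2) - 980) = sqrt(1/2 - 980) = sqrt(-1959/2) = I*sqrt(3918)/2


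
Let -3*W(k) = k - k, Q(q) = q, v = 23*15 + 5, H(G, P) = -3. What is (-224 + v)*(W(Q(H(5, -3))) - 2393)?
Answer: -301518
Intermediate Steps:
v = 350 (v = 345 + 5 = 350)
W(k) = 0 (W(k) = -(k - k)/3 = -1/3*0 = 0)
(-224 + v)*(W(Q(H(5, -3))) - 2393) = (-224 + 350)*(0 - 2393) = 126*(-2393) = -301518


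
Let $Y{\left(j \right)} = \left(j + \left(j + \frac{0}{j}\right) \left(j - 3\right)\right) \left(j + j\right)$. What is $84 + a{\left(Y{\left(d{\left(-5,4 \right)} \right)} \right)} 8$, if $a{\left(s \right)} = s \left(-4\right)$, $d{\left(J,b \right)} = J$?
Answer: $11284$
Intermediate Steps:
$Y{\left(j \right)} = 2 j \left(j + j \left(-3 + j\right)\right)$ ($Y{\left(j \right)} = \left(j + \left(j + 0\right) \left(-3 + j\right)\right) 2 j = \left(j + j \left(-3 + j\right)\right) 2 j = 2 j \left(j + j \left(-3 + j\right)\right)$)
$a{\left(s \right)} = - 4 s$
$84 + a{\left(Y{\left(d{\left(-5,4 \right)} \right)} \right)} 8 = 84 + - 4 \cdot 2 \left(-5\right)^{2} \left(-2 - 5\right) 8 = 84 + - 4 \cdot 2 \cdot 25 \left(-7\right) 8 = 84 + \left(-4\right) \left(-350\right) 8 = 84 + 1400 \cdot 8 = 84 + 11200 = 11284$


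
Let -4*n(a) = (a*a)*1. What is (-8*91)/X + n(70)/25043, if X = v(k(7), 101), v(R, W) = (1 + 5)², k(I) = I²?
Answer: -4568851/225387 ≈ -20.271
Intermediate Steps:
v(R, W) = 36 (v(R, W) = 6² = 36)
n(a) = -a²/4 (n(a) = -a*a/4 = -a²/4)
X = 36
(-8*91)/X + n(70)/25043 = -8*91/36 - ¼*70²/25043 = -728*1/36 - ¼*4900*(1/25043) = -182/9 - 1225*1/25043 = -182/9 - 1225/25043 = -4568851/225387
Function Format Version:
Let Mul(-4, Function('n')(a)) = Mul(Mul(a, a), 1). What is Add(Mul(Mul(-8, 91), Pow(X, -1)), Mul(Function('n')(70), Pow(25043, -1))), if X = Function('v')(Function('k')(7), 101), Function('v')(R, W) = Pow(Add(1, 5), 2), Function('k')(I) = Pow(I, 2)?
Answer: Rational(-4568851, 225387) ≈ -20.271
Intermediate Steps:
Function('v')(R, W) = 36 (Function('v')(R, W) = Pow(6, 2) = 36)
Function('n')(a) = Mul(Rational(-1, 4), Pow(a, 2)) (Function('n')(a) = Mul(Rational(-1, 4), Mul(Mul(a, a), 1)) = Mul(Rational(-1, 4), Mul(Pow(a, 2), 1)) = Mul(Rational(-1, 4), Pow(a, 2)))
X = 36
Add(Mul(Mul(-8, 91), Pow(X, -1)), Mul(Function('n')(70), Pow(25043, -1))) = Add(Mul(Mul(-8, 91), Pow(36, -1)), Mul(Mul(Rational(-1, 4), Pow(70, 2)), Pow(25043, -1))) = Add(Mul(-728, Rational(1, 36)), Mul(Mul(Rational(-1, 4), 4900), Rational(1, 25043))) = Add(Rational(-182, 9), Mul(-1225, Rational(1, 25043))) = Add(Rational(-182, 9), Rational(-1225, 25043)) = Rational(-4568851, 225387)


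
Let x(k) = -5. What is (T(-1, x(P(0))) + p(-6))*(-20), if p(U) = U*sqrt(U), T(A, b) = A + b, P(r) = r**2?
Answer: 120 + 120*I*sqrt(6) ≈ 120.0 + 293.94*I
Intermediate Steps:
p(U) = U**(3/2)
(T(-1, x(P(0))) + p(-6))*(-20) = ((-1 - 5) + (-6)**(3/2))*(-20) = (-6 - 6*I*sqrt(6))*(-20) = 120 + 120*I*sqrt(6)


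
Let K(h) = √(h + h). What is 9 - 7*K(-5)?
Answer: 9 - 7*I*√10 ≈ 9.0 - 22.136*I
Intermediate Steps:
K(h) = √2*√h (K(h) = √(2*h) = √2*√h)
9 - 7*K(-5) = 9 - 7*√2*√(-5) = 9 - 7*√2*I*√5 = 9 - 7*I*√10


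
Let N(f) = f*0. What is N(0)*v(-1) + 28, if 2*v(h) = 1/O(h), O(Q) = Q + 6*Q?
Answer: 28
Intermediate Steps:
N(f) = 0
O(Q) = 7*Q
v(h) = 1/(14*h) (v(h) = 1/(2*((7*h))) = (1/(7*h))/2 = 1/(14*h))
N(0)*v(-1) + 28 = 0*((1/14)/(-1)) + 28 = 0*((1/14)*(-1)) + 28 = 0*(-1/14) + 28 = 0 + 28 = 28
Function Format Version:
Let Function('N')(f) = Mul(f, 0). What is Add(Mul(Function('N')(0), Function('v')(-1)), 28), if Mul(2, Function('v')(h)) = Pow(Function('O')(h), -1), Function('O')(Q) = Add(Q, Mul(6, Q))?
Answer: 28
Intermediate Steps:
Function('N')(f) = 0
Function('O')(Q) = Mul(7, Q)
Function('v')(h) = Mul(Rational(1, 14), Pow(h, -1)) (Function('v')(h) = Mul(Rational(1, 2), Pow(Mul(7, h), -1)) = Mul(Rational(1, 2), Mul(Rational(1, 7), Pow(h, -1))) = Mul(Rational(1, 14), Pow(h, -1)))
Add(Mul(Function('N')(0), Function('v')(-1)), 28) = Add(Mul(0, Mul(Rational(1, 14), Pow(-1, -1))), 28) = Add(Mul(0, Mul(Rational(1, 14), -1)), 28) = Add(Mul(0, Rational(-1, 14)), 28) = Add(0, 28) = 28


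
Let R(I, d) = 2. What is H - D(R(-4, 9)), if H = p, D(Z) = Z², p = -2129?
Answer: -2133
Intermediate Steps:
H = -2129
H - D(R(-4, 9)) = -2129 - 1*2² = -2129 - 1*4 = -2129 - 4 = -2133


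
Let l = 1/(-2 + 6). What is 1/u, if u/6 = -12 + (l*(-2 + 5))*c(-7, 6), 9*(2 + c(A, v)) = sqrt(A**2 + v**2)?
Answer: -324/26159 - 2*sqrt(85)/26159 ≈ -0.013091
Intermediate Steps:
l = 1/4 ≈ 0.25000
c(A, v) = -2 + sqrt(A**2 + v**2)/9
u = -81 + sqrt(85)/2 (u = 6*(-12 + ((-2 + 5)/4)*(-2 + sqrt((-7)**2 + 6**2)/9)) = 6*(-12 + ((1/4)*3)*(-2 + sqrt(49 + 36)/9)) = 6*(-12 + 3*(-2 + sqrt(85)/9)/4) = 6*(-12 + (-3/2 + sqrt(85)/12)) = 6*(-27/2 + sqrt(85)/12) = -81 + sqrt(85)/2 ≈ -76.390)
1/u = 1/(-81 + sqrt(85)/2)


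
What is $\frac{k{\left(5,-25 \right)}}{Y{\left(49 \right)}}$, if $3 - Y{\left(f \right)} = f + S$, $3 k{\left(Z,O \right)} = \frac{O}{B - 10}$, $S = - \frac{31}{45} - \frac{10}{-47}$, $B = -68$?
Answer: $- \frac{5875}{2503358} \approx -0.0023468$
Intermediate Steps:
$S = - \frac{1007}{2115}$ ($S = \left(-31\right) \frac{1}{45} - - \frac{10}{47} = - \frac{31}{45} + \frac{10}{47} = - \frac{1007}{2115} \approx -0.47612$)
$k{\left(Z,O \right)} = - \frac{O}{234}$ ($k{\left(Z,O \right)} = \frac{\frac{1}{-68 - 10} O}{3} = \frac{\frac{1}{-78} O}{3} = \frac{\left(- \frac{1}{78}\right) O}{3} = - \frac{O}{234}$)
$Y{\left(f \right)} = \frac{7352}{2115} - f$ ($Y{\left(f \right)} = 3 - \left(f - \frac{1007}{2115}\right) = 3 - \left(- \frac{1007}{2115} + f\right) = \frac{7352}{2115} - f$)
$\frac{k{\left(5,-25 \right)}}{Y{\left(49 \right)}} = \frac{\left(- \frac{1}{234}\right) \left(-25\right)}{\frac{7352}{2115} - 49} = \frac{25}{234 \left(\frac{7352}{2115} - 49\right)} = \frac{25}{234 \left(- \frac{96283}{2115}\right)} = \frac{25}{234} \left(- \frac{2115}{96283}\right) = - \frac{5875}{2503358}$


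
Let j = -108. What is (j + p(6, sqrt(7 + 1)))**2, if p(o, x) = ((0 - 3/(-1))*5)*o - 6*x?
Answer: 612 + 432*sqrt(2) ≈ 1222.9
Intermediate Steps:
p(o, x) = -6*x + 15*o (p(o, x) = ((0 - 3*(-1))*5)*o - 6*x = ((0 + 3)*5)*o - 6*x = (3*5)*o - 6*x = 15*o - 6*x = -6*x + 15*o)
(j + p(6, sqrt(7 + 1)))**2 = (-108 + (-6*sqrt(7 + 1) + 15*6))**2 = (-108 + (-12*sqrt(2) + 90))**2 = (-108 + (90 - 12*sqrt(2)))**2 = (-18 - 12*sqrt(2))**2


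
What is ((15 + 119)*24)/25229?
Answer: 3216/25229 ≈ 0.12747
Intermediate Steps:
((15 + 119)*24)/25229 = (134*24)*(1/25229) = 3216*(1/25229) = 3216/25229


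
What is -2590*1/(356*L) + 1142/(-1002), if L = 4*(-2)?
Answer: -164309/713424 ≈ -0.23031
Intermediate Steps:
L = -8
-2590*1/(356*L) + 1142/(-1002) = -2590/((-8*356)) + 1142/(-1002) = -2590/(-2848) + 1142*(-1/1002) = -2590*(-1/2848) - 571/501 = 1295/1424 - 571/501 = -164309/713424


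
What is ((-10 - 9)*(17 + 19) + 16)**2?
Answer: 446224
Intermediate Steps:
((-10 - 9)*(17 + 19) + 16)**2 = (-19*36 + 16)**2 = (-684 + 16)**2 = (-668)**2 = 446224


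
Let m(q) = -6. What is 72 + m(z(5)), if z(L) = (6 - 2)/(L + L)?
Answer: 66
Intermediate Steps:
z(L) = 2/L (z(L) = 4/((2*L)) = 4*(1/(2*L)) = 2/L)
72 + m(z(5)) = 72 - 6 = 66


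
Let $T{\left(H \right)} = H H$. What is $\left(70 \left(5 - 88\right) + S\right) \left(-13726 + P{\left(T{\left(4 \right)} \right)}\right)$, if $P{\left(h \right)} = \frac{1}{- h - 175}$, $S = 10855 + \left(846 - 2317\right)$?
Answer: $- \frac{9369837858}{191} \approx -4.9057 \cdot 10^{7}$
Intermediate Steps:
$T{\left(H \right)} = H^{2}$
$S = 9384$ ($S = 10855 + \left(846 - 2317\right) = 10855 - 1471 = 9384$)
$P{\left(h \right)} = \frac{1}{-175 - h}$
$\left(70 \left(5 - 88\right) + S\right) \left(-13726 + P{\left(T{\left(4 \right)} \right)}\right) = \left(70 \left(5 - 88\right) + 9384\right) \left(-13726 - \frac{1}{175 + 4^{2}}\right) = \left(70 \left(-83\right) + 9384\right) \left(-13726 - \frac{1}{175 + 16}\right) = \left(-5810 + 9384\right) \left(-13726 - \frac{1}{191}\right) = 3574 \left(-13726 - \frac{1}{191}\right) = 3574 \left(- \frac{2621667}{191}\right) = - \frac{9369837858}{191}$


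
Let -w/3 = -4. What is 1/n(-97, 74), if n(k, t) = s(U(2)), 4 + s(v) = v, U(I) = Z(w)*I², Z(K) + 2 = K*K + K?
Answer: 1/612 ≈ 0.0016340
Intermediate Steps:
w = 12 (w = -3*(-4) = 12)
Z(K) = -2 + K + K² (Z(K) = -2 + (K*K + K) = -2 + (K² + K) = -2 + (K + K²) = -2 + K + K²)
U(I) = 154*I² (U(I) = (-2 + 12 + 12²)*I² = (-2 + 12 + 144)*I² = 154*I²)
s(v) = -4 + v
n(k, t) = 612 (n(k, t) = -4 + 154*2² = -4 + 154*4 = -4 + 616 = 612)
1/n(-97, 74) = 1/612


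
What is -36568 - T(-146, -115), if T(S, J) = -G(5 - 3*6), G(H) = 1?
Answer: -36567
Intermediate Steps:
T(S, J) = -1 (T(S, J) = -1*1 = -1)
-36568 - T(-146, -115) = -36568 - 1*(-1) = -36568 + 1 = -36567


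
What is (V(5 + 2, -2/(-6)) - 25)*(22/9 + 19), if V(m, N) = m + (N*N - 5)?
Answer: -39758/81 ≈ -490.84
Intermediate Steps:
V(m, N) = -5 + m + N**2 (V(m, N) = m + (N**2 - 5) = m + (-5 + N**2) = -5 + m + N**2)
(V(5 + 2, -2/(-6)) - 25)*(22/9 + 19) = ((-5 + (5 + 2) + (-2/(-6))**2) - 25)*(22/9 + 19) = ((-5 + 7 + (-2*(-1/6))**2) - 25)*(22*(1/9) + 19) = ((-5 + 7 + (1/3)**2) - 25)*(22/9 + 19) = ((-5 + 7 + 1/9) - 25)*(193/9) = (19/9 - 25)*(193/9) = -206/9*193/9 = -39758/81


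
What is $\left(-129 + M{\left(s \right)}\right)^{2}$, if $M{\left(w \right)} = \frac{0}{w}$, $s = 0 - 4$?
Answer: $16641$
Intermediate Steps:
$s = -4$
$M{\left(w \right)} = 0$
$\left(-129 + M{\left(s \right)}\right)^{2} = \left(-129 + 0\right)^{2} = \left(-129\right)^{2} = 16641$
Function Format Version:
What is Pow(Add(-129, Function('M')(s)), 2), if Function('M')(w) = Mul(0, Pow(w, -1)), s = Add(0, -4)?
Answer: 16641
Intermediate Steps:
s = -4
Function('M')(w) = 0
Pow(Add(-129, Function('M')(s)), 2) = Pow(Add(-129, 0), 2) = Pow(-129, 2) = 16641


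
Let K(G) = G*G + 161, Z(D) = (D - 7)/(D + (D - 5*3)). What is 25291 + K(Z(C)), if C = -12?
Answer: 38712853/1521 ≈ 25452.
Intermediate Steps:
Z(D) = (-7 + D)/(-15 + 2*D) (Z(D) = (-7 + D)/(D + (D - 1*15)) = (-7 + D)/(D + (D - 15)) = (-7 + D)/(D + (-15 + D)) = (-7 + D)/(-15 + 2*D))
K(G) = 161 + G² (K(G) = G² + 161 = 161 + G²)
25291 + K(Z(C)) = 25291 + (161 + ((-7 - 12)/(-15 + 2*(-12)))²) = 25291 + (161 + (-19/(-15 - 24))²) = 25291 + (161 + (-19/(-39))²) = 25291 + (161 + (-1/39*(-19))²) = 25291 + (161 + (19/39)²) = 25291 + (161 + 361/1521) = 25291 + 245242/1521 = 38712853/1521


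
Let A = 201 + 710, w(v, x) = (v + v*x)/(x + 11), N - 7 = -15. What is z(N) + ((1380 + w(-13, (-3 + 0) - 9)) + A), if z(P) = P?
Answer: 2140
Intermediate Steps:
N = -8 (N = 7 - 15 = -8)
w(v, x) = (v + v*x)/(11 + x)
A = 911
z(N) + ((1380 + w(-13, (-3 + 0) - 9)) + A) = -8 + ((1380 - 13*(1 + ((-3 + 0) - 9))/(11 + ((-3 + 0) - 9))) + 911) = -8 + ((1380 - 13*(1 + (-3 - 9))/(11 + (-3 - 9))) + 911) = -8 + ((1380 - 13*(1 - 12)/(11 - 12)) + 911) = -8 + ((1380 - 13*(-11)/(-1)) + 911) = -8 + ((1380 - 13*(-1)*(-11)) + 911) = -8 + ((1380 - 143) + 911) = -8 + (1237 + 911) = -8 + 2148 = 2140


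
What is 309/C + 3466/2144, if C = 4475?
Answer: 8086423/4797200 ≈ 1.6857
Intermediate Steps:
309/C + 3466/2144 = 309/4475 + 3466/2144 = 309*(1/4475) + 3466*(1/2144) = 309/4475 + 1733/1072 = 8086423/4797200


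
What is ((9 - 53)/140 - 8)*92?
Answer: -26772/35 ≈ -764.91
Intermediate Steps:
((9 - 53)/140 - 8)*92 = (-44*1/140 - 8)*92 = (-11/35 - 8)*92 = -291/35*92 = -26772/35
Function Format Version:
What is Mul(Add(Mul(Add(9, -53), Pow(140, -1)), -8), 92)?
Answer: Rational(-26772, 35) ≈ -764.91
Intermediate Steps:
Mul(Add(Mul(Add(9, -53), Pow(140, -1)), -8), 92) = Mul(Add(Mul(-44, Rational(1, 140)), -8), 92) = Mul(Add(Rational(-11, 35), -8), 92) = Mul(Rational(-291, 35), 92) = Rational(-26772, 35)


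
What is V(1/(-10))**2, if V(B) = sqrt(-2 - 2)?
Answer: -4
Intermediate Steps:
V(B) = 2*I (V(B) = sqrt(-4) = 2*I)
V(1/(-10))**2 = (2*I)**2 = -4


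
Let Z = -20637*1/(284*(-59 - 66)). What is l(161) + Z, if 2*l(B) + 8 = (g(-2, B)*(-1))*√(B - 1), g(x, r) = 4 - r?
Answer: -121363/35500 + 314*√10 ≈ 989.54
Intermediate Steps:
l(B) = -4 + √(-1 + B)*(-4 + B)/2 (l(B) = -4 + (((4 - B)*(-1))*√(B - 1))/2 = -4 + ((-4 + B)*√(-1 + B))/2 = -4 + (√(-1 + B)*(-4 + B))/2 = -4 + √(-1 + B)*(-4 + B)/2)
Z = 20637/35500 (Z = -20637/(284*(-125)) = -20637/(-35500) = -20637*(-1/35500) = 20637/35500 ≈ 0.58132)
l(161) + Z = (-4 + √(-1 + 161)*(-4 + 161)/2) + 20637/35500 = (-4 + (½)*√160*157) + 20637/35500 = (-4 + (½)*(4*√10)*157) + 20637/35500 = (-4 + 314*√10) + 20637/35500 = -121363/35500 + 314*√10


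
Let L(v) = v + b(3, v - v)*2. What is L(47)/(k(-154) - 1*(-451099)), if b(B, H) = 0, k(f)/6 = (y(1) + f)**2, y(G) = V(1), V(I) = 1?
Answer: 47/591553 ≈ 7.9452e-5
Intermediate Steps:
y(G) = 1
k(f) = 6*(1 + f)**2
L(v) = v (L(v) = v + 0*2 = v + 0 = v)
L(47)/(k(-154) - 1*(-451099)) = 47/(6*(1 - 154)**2 - 1*(-451099)) = 47/(6*(-153)**2 + 451099) = 47/(6*23409 + 451099) = 47/(140454 + 451099) = 47/591553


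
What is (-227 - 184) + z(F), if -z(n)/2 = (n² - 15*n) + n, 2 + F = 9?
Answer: -313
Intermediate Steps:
F = 7 (F = -2 + 9 = 7)
z(n) = -2*n² + 28*n (z(n) = -2*((n² - 15*n) + n) = -2*(n² - 14*n) = -2*n² + 28*n)
(-227 - 184) + z(F) = (-227 - 184) + 2*7*(14 - 1*7) = -411 + 2*7*(14 - 7) = -411 + 2*7*7 = -411 + 98 = -313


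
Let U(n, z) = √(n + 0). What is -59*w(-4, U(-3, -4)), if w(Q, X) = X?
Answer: -59*I*√3 ≈ -102.19*I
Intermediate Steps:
U(n, z) = √n
-59*w(-4, U(-3, -4)) = -59*I*√3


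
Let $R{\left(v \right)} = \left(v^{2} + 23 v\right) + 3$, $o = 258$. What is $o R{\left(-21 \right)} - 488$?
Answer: $-10550$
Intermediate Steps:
$R{\left(v \right)} = 3 + v^{2} + 23 v$
$o R{\left(-21 \right)} - 488 = 258 \left(3 + \left(-21\right)^{2} + 23 \left(-21\right)\right) - 488 = 258 \left(3 + 441 - 483\right) - 488 = 258 \left(-39\right) - 488 = -10062 - 488 = -10550$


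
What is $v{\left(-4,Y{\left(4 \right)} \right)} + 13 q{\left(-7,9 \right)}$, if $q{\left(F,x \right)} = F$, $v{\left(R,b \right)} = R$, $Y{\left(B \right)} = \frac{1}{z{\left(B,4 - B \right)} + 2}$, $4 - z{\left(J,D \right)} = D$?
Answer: $-95$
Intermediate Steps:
$z{\left(J,D \right)} = 4 - D$
$Y{\left(B \right)} = \frac{1}{2 + B}$ ($Y{\left(B \right)} = \frac{1}{\left(4 - \left(4 - B\right)\right) + 2} = \frac{1}{\left(4 + \left(-4 + B\right)\right) + 2} = \frac{1}{B + 2} = \frac{1}{2 + B}$)
$v{\left(-4,Y{\left(4 \right)} \right)} + 13 q{\left(-7,9 \right)} = -4 + 13 \left(-7\right) = -4 - 91 = -95$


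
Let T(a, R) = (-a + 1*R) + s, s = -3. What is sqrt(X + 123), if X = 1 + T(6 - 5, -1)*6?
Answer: sqrt(94) ≈ 9.6954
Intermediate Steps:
T(a, R) = -3 + R - a (T(a, R) = (-a + 1*R) - 3 = (-a + R) - 3 = (R - a) - 3 = -3 + R - a)
X = -29 (X = 1 + (-3 - 1 - (6 - 5))*6 = 1 + (-3 - 1 - 1*1)*6 = 1 + (-3 - 1 - 1)*6 = 1 - 5*6 = 1 - 30 = -29)
sqrt(X + 123) = sqrt(-29 + 123) = sqrt(94)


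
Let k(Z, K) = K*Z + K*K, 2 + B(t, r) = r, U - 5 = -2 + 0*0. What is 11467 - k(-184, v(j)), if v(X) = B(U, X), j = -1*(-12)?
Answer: 13207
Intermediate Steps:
U = 3 (U = 5 + (-2 + 0*0) = 5 + (-2 + 0) = 5 - 2 = 3)
B(t, r) = -2 + r
j = 12
v(X) = -2 + X
k(Z, K) = K**2 + K*Z (k(Z, K) = K*Z + K**2 = K**2 + K*Z)
11467 - k(-184, v(j)) = 11467 - (-2 + 12)*((-2 + 12) - 184) = 11467 - 10*(10 - 184) = 11467 - 10*(-174) = 11467 - 1*(-1740) = 11467 + 1740 = 13207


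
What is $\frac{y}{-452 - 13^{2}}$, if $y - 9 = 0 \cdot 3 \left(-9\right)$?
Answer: $- \frac{1}{69} \approx -0.014493$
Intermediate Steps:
$y = 9$ ($y = 9 + 0 \cdot 3 \left(-9\right) = 9 + 0 \left(-9\right) = 9 + 0 = 9$)
$\frac{y}{-452 - 13^{2}} = \frac{9}{-452 - 13^{2}} = \frac{9}{-452 - 169} = \frac{9}{-621} = 9 \left(- \frac{1}{621}\right) = - \frac{1}{69}$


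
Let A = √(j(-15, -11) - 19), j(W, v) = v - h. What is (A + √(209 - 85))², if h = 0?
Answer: 94 + 4*I*√930 ≈ 94.0 + 121.98*I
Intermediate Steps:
j(W, v) = v (j(W, v) = v - 1*0 = v + 0 = v)
A = I*√30 (A = √(-11 - 19) = √(-30) = I*√30 ≈ 5.4772*I)
(A + √(209 - 85))² = (I*√30 + √(209 - 85))² = (I*√30 + √124)² = (I*√30 + 2*√31)² = (2*√31 + I*√30)²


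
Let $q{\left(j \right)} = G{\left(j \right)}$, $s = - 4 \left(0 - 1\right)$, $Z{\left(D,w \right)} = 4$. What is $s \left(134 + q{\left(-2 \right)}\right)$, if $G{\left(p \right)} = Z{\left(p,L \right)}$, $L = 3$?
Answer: $552$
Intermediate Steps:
$G{\left(p \right)} = 4$
$s = 4$ ($s = \left(-4\right) \left(-1\right) = 4$)
$q{\left(j \right)} = 4$
$s \left(134 + q{\left(-2 \right)}\right) = 4 \left(134 + 4\right) = 4 \cdot 138 = 552$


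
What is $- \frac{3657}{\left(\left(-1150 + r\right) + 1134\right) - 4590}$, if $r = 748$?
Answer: $\frac{1219}{1286} \approx 0.9479$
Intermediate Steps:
$- \frac{3657}{\left(\left(-1150 + r\right) + 1134\right) - 4590} = - \frac{3657}{\left(\left(-1150 + 748\right) + 1134\right) - 4590} = - \frac{3657}{\left(-402 + 1134\right) - 4590} = - \frac{3657}{732 - 4590} = - \frac{3657}{-3858} = \left(-3657\right) \left(- \frac{1}{3858}\right) = \frac{1219}{1286}$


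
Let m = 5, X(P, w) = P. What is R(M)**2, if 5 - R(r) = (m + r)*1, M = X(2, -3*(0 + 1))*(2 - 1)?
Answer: 4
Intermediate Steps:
M = 2 (M = 2*(2 - 1) = 2*1 = 2)
R(r) = -r (R(r) = 5 - (5 + r) = 5 + (-5 - r) = -r)
R(M)**2 = (-1*2)**2 = (-2)**2 = 4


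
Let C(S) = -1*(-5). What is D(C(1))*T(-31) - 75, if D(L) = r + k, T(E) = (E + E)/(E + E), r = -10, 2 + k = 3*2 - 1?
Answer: -82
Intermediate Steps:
C(S) = 5
k = 3 (k = -2 + (3*2 - 1) = -2 + (6 - 1) = -2 + 5 = 3)
T(E) = 1 (T(E) = (2*E)/((2*E)) = (2*E)*(1/(2*E)) = 1)
D(L) = -7 (D(L) = -10 + 3 = -7)
D(C(1))*T(-31) - 75 = -7*1 - 75 = -7 - 75 = -82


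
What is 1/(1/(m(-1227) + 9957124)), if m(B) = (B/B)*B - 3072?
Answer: 9952825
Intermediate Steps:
m(B) = -3072 + B (m(B) = 1*B - 3072 = B - 3072 = -3072 + B)
1/(1/(m(-1227) + 9957124)) = 1/(1/((-3072 - 1227) + 9957124)) = 1/(1/(-4299 + 9957124)) = 1/(1/9952825) = 9952825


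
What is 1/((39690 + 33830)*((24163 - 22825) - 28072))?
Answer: -1/1965483680 ≈ -5.0878e-10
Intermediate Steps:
1/((39690 + 33830)*((24163 - 22825) - 28072)) = 1/(73520*(1338 - 28072)) = (1/73520)/(-26734) = (1/73520)*(-1/26734) = -1/1965483680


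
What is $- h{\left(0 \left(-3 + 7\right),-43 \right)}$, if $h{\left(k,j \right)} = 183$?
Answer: $-183$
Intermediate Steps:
$- h{\left(0 \left(-3 + 7\right),-43 \right)} = \left(-1\right) 183 = -183$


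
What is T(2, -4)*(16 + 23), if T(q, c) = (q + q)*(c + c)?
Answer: -1248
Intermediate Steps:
T(q, c) = 4*c*q (T(q, c) = (2*q)*(2*c) = 4*c*q)
T(2, -4)*(16 + 23) = (4*(-4)*2)*(16 + 23) = -32*39 = -1248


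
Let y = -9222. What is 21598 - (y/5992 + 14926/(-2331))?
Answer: 21555557255/997668 ≈ 21606.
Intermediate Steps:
21598 - (y/5992 + 14926/(-2331)) = 21598 - (-9222/5992 + 14926/(-2331)) = 21598 - (-9222*1/5992 + 14926*(-1/2331)) = 21598 - (-4611/2996 - 14926/2331) = 21598 - 1*(-7923791/997668) = 21598 + 7923791/997668 = 21555557255/997668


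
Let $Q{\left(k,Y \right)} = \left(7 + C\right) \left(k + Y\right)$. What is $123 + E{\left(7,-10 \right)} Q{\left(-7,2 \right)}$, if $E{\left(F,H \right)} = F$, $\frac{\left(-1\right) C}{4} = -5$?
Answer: $-822$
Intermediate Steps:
$C = 20$ ($C = \left(-4\right) \left(-5\right) = 20$)
$Q{\left(k,Y \right)} = 27 Y + 27 k$ ($Q{\left(k,Y \right)} = \left(7 + 20\right) \left(k + Y\right) = 27 \left(Y + k\right) = 27 Y + 27 k$)
$123 + E{\left(7,-10 \right)} Q{\left(-7,2 \right)} = 123 + 7 \left(27 \cdot 2 + 27 \left(-7\right)\right) = 123 + 7 \left(54 - 189\right) = 123 + 7 \left(-135\right) = 123 - 945 = -822$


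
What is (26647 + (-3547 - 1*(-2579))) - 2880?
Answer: 22799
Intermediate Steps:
(26647 + (-3547 - 1*(-2579))) - 2880 = (26647 + (-3547 + 2579)) - 2880 = (26647 - 968) - 2880 = 25679 - 2880 = 22799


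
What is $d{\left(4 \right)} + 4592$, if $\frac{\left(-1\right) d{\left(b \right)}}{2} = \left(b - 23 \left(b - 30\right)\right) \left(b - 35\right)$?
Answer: $41916$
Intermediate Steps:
$d{\left(b \right)} = - 2 \left(-35 + b\right) \left(690 - 22 b\right)$ ($d{\left(b \right)} = - 2 \left(b - 23 \left(b - 30\right)\right) \left(b - 35\right) = - 2 \left(b - 23 \left(-30 + b\right)\right) \left(-35 + b\right) = - 2 \left(b - \left(-690 + 23 b\right)\right) \left(-35 + b\right) = - 2 \left(690 - 22 b\right) \left(-35 + b\right) = - 2 \left(-35 + b\right) \left(690 - 22 b\right)$)
$d{\left(4 \right)} + 4592 = \left(48300 - 11680 + 44 \cdot 4^{2}\right) + 4592 = \left(48300 - 11680 + 44 \cdot 16\right) + 4592 = \left(48300 - 11680 + 704\right) + 4592 = 37324 + 4592 = 41916$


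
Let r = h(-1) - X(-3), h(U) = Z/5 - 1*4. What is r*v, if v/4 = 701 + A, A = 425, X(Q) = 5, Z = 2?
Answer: -193672/5 ≈ -38734.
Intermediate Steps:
h(U) = -18/5 (h(U) = 2/5 - 1*4 = 2*(⅕) - 4 = ⅖ - 4 = -18/5)
v = 4504 (v = 4*(701 + 425) = 4*1126 = 4504)
r = -43/5 (r = -18/5 - 1*5 = -18/5 - 5 = -43/5 ≈ -8.6000)
r*v = -43/5*4504 = -193672/5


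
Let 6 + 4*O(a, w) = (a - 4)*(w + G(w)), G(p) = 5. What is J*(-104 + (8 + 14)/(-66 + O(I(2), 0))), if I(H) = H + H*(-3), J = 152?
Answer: -2456928/155 ≈ -15851.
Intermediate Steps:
I(H) = -2*H (I(H) = H - 3*H = -2*H)
O(a, w) = -3/2 + (-4 + a)*(5 + w)/4 (O(a, w) = -3/2 + ((a - 4)*(w + 5))/4 = -3/2 + ((-4 + a)*(5 + w))/4 = -3/2 + (-4 + a)*(5 + w)/4)
J*(-104 + (8 + 14)/(-66 + O(I(2), 0))) = 152*(-104 + (8 + 14)/(-66 + (-13/2 - 1*0 + 5*(-2*2)/4 + (¼)*(-2*2)*0))) = 152*(-104 + 22/(-66 + (-13/2 + 0 + (5/4)*(-4) + (¼)*(-4)*0))) = 152*(-104 + 22/(-66 + (-13/2 + 0 - 5 + 0))) = 152*(-104 + 22/(-66 - 23/2)) = 152*(-104 + 22/(-155/2)) = 152*(-104 + 22*(-2/155)) = 152*(-104 - 44/155) = 152*(-16164/155) = -2456928/155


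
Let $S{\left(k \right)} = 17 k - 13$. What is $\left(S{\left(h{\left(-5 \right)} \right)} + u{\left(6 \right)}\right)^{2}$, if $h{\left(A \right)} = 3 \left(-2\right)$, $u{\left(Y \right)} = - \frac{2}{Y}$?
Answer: $\frac{119716}{9} \approx 13302.0$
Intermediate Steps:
$h{\left(A \right)} = -6$
$S{\left(k \right)} = -13 + 17 k$
$\left(S{\left(h{\left(-5 \right)} \right)} + u{\left(6 \right)}\right)^{2} = \left(\left(-13 + 17 \left(-6\right)\right) - \frac{2}{6}\right)^{2} = \left(\left(-13 - 102\right) - \frac{1}{3}\right)^{2} = \left(-115 - \frac{1}{3}\right)^{2} = \left(- \frac{346}{3}\right)^{2} = \frac{119716}{9}$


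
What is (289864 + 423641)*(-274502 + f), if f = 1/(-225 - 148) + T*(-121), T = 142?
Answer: -77628011886165/373 ≈ -2.0812e+11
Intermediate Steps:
f = -6408887/373 (f = 1/(-225 - 148) + 142*(-121) = 1/(-373) - 17182 = -1/373 - 17182 = -6408887/373 ≈ -17182.)
(289864 + 423641)*(-274502 + f) = (289864 + 423641)*(-274502 - 6408887/373) = 713505*(-108798133/373) = -77628011886165/373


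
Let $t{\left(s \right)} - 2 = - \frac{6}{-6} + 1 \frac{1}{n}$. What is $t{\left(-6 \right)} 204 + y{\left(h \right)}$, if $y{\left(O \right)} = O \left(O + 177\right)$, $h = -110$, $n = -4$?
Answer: $-6809$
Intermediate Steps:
$y{\left(O \right)} = O \left(177 + O\right)$
$t{\left(s \right)} = \frac{11}{4}$ ($t{\left(s \right)} = 2 + \left(- \frac{6}{-6} + 1 \frac{1}{-4}\right) = 2 + \left(\left(-6\right) \left(- \frac{1}{6}\right) + 1 \left(- \frac{1}{4}\right)\right) = 2 + \left(1 - \frac{1}{4}\right) = 2 + \frac{3}{4} = \frac{11}{4}$)
$t{\left(-6 \right)} 204 + y{\left(h \right)} = \frac{11}{4} \cdot 204 - 110 \left(177 - 110\right) = 561 - 7370 = -6809$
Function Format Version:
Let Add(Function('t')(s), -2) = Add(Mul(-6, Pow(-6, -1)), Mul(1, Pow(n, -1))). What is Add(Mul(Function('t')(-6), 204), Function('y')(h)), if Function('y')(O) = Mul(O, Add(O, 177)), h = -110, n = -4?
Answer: -6809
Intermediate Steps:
Function('y')(O) = Mul(O, Add(177, O))
Function('t')(s) = Rational(11, 4) (Function('t')(s) = Add(2, Add(Mul(-6, Pow(-6, -1)), Mul(1, Pow(-4, -1)))) = Add(2, Add(Mul(-6, Rational(-1, 6)), Mul(1, Rational(-1, 4)))) = Add(2, Add(1, Rational(-1, 4))) = Add(2, Rational(3, 4)) = Rational(11, 4))
Add(Mul(Function('t')(-6), 204), Function('y')(h)) = Add(Mul(Rational(11, 4), 204), Mul(-110, Add(177, -110))) = Add(561, Mul(-110, 67)) = Add(561, -7370) = -6809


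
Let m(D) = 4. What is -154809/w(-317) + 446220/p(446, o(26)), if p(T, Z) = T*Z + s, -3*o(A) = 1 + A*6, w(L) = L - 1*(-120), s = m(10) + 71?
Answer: 10541487753/13750009 ≈ 766.65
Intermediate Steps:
s = 75 (s = 4 + 71 = 75)
w(L) = 120 + L (w(L) = L + 120 = 120 + L)
o(A) = -⅓ - 2*A (o(A) = -(1 + A*6)/3 = -(1 + 6*A)/3 = -⅓ - 2*A)
p(T, Z) = 75 + T*Z (p(T, Z) = T*Z + 75 = 75 + T*Z)
-154809/w(-317) + 446220/p(446, o(26)) = -154809/(120 - 317) + 446220/(75 + 446*(-⅓ - 2*26)) = -154809/(-197) + 446220/(75 + 446*(-⅓ - 52)) = -154809*(-1/197) + 446220/(75 + 446*(-157/3)) = 154809/197 + 446220/(75 - 70022/3) = 154809/197 + 446220/(-69797/3) = 154809/197 + 446220*(-3/69797) = 154809/197 - 1338660/69797 = 10541487753/13750009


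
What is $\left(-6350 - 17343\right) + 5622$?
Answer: $-18071$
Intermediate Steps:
$\left(-6350 - 17343\right) + 5622 = -23693 + 5622 = -18071$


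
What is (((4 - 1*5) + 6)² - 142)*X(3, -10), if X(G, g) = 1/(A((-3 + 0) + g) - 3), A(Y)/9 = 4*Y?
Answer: 39/157 ≈ 0.24841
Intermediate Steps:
A(Y) = 36*Y (A(Y) = 9*(4*Y) = 36*Y)
X(G, g) = 1/(-111 + 36*g) (X(G, g) = 1/(36*((-3 + 0) + g) - 3) = 1/(36*(-3 + g) - 3) = 1/((-108 + 36*g) - 3) = 1/(-111 + 36*g))
(((4 - 1*5) + 6)² - 142)*X(3, -10) = (((4 - 1*5) + 6)² - 142)*(1/(3*(-37 + 12*(-10)))) = (((4 - 5) + 6)² - 142)*(1/(3*(-37 - 120))) = ((-1 + 6)² - 142)*((⅓)/(-157)) = (5² - 142)*((⅓)*(-1/157)) = (25 - 142)*(-1/471) = -117*(-1/471) = 39/157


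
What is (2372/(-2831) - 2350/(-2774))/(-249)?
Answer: -101/2708373 ≈ -3.7292e-5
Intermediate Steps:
(2372/(-2831) - 2350/(-2774))/(-249) = (2372*(-1/2831) - 2350*(-1/2774))*(-1/249) = (-2372/2831 + 1175/1387)*(-1/249) = (101/10877)*(-1/249) = -101/2708373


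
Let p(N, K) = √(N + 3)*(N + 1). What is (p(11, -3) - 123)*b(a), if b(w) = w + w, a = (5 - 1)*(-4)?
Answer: 3936 - 384*√14 ≈ 2499.2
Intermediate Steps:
a = -16 (a = 4*(-4) = -16)
p(N, K) = √(3 + N)*(1 + N)
b(w) = 2*w
(p(11, -3) - 123)*b(a) = (√(3 + 11)*(1 + 11) - 123)*(2*(-16)) = (√14*12 - 123)*(-32) = (12*√14 - 123)*(-32) = (-123 + 12*√14)*(-32) = 3936 - 384*√14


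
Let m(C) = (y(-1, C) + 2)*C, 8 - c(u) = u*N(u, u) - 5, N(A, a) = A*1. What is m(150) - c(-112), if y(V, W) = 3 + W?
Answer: 35781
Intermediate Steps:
N(A, a) = A
c(u) = 13 - u**2 (c(u) = 8 - (u*u - 5) = 8 - (u**2 - 5) = 8 - (-5 + u**2) = 8 + (5 - u**2) = 13 - u**2)
m(C) = C*(5 + C) (m(C) = ((3 + C) + 2)*C = (5 + C)*C = C*(5 + C))
m(150) - c(-112) = 150*(5 + 150) - (13 - 1*(-112)**2) = 150*155 - (13 - 1*12544) = 23250 - (13 - 12544) = 23250 - 1*(-12531) = 23250 + 12531 = 35781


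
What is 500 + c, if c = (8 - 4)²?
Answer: 516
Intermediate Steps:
c = 16 (c = 4² = 16)
500 + c = 500 + 16 = 516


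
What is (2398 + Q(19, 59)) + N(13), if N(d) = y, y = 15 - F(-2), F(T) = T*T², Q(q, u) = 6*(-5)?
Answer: 2391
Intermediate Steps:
Q(q, u) = -30
F(T) = T³
y = 23 (y = 15 - 1*(-2)³ = 15 - 1*(-8) = 15 + 8 = 23)
N(d) = 23
(2398 + Q(19, 59)) + N(13) = (2398 - 30) + 23 = 2368 + 23 = 2391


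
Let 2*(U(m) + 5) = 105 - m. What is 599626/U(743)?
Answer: -299813/162 ≈ -1850.7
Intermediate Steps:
U(m) = 95/2 - m/2 (U(m) = -5 + (105 - m)/2 = -5 + (105/2 - m/2) = 95/2 - m/2)
599626/U(743) = 599626/(95/2 - 1/2*743) = 599626/(95/2 - 743/2) = 599626/(-324) = 599626*(-1/324) = -299813/162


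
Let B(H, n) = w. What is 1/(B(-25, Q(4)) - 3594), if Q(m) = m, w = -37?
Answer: -1/3631 ≈ -0.00027541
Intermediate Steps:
B(H, n) = -37
1/(B(-25, Q(4)) - 3594) = 1/(-37 - 3594) = 1/(-3631) = -1/3631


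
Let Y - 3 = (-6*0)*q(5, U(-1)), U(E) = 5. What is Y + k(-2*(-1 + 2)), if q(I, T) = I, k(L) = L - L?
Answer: 3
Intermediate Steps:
k(L) = 0
Y = 3 (Y = 3 - 6*0*5 = 3 + 0*5 = 3 + 0 = 3)
Y + k(-2*(-1 + 2)) = 3 + 0 = 3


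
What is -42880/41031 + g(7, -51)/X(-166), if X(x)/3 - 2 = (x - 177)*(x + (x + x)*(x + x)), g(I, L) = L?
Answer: -1618714671433/1548915818652 ≈ -1.0451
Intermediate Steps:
X(x) = 6 + 3*(-177 + x)*(x + 4*x**2) (X(x) = 6 + 3*((x - 177)*(x + (x + x)*(x + x))) = 6 + 3*((-177 + x)*(x + (2*x)*(2*x))) = 6 + 3*((-177 + x)*(x + 4*x**2)) = 6 + 3*(-177 + x)*(x + 4*x**2))
-42880/41031 + g(7, -51)/X(-166) = -42880/41031 - 51/(6 - 2121*(-166)**2 - 531*(-166) + 12*(-166)**3) = -42880*1/41031 - 51/(6 - 2121*27556 + 88146 + 12*(-4574296)) = -42880/41031 - 51/(6 - 58446276 + 88146 - 54891552) = -42880/41031 - 51/(-113249676) = -42880/41031 - 51*(-1/113249676) = -42880/41031 + 17/37749892 = -1618714671433/1548915818652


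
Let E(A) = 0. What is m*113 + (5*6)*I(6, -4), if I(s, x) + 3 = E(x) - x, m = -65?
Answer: -7315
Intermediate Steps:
I(s, x) = -3 - x (I(s, x) = -3 + (0 - x) = -3 - x)
m*113 + (5*6)*I(6, -4) = -65*113 + (5*6)*(-3 - 1*(-4)) = -7345 + 30*(-3 + 4) = -7345 + 30*1 = -7345 + 30 = -7315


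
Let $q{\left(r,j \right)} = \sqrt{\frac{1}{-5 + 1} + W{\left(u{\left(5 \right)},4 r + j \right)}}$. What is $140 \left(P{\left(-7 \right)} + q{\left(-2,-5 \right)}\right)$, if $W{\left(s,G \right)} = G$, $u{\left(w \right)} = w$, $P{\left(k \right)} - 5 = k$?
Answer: $-280 + 70 i \sqrt{53} \approx -280.0 + 509.61 i$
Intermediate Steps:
$P{\left(k \right)} = 5 + k$
$q{\left(r,j \right)} = \sqrt{- \frac{1}{4} + j + 4 r}$ ($q{\left(r,j \right)} = \sqrt{\frac{1}{-5 + 1} + \left(4 r + j\right)} = \sqrt{\frac{1}{-4} + \left(j + 4 r\right)} = \sqrt{- \frac{1}{4} + \left(j + 4 r\right)} = \sqrt{- \frac{1}{4} + j + 4 r}$)
$140 \left(P{\left(-7 \right)} + q{\left(-2,-5 \right)}\right) = 140 \left(\left(5 - 7\right) + \frac{\sqrt{-1 + 4 \left(-5\right) + 16 \left(-2\right)}}{2}\right) = 140 \left(-2 + \frac{\sqrt{-1 - 20 - 32}}{2}\right) = 140 \left(-2 + \frac{\sqrt{-53}}{2}\right) = 140 \left(-2 + \frac{i \sqrt{53}}{2}\right) = -280 + 70 i \sqrt{53}$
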